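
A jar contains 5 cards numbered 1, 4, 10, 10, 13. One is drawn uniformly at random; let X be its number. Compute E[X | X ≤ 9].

5/2

P(X ≤ 9) = 2/5.
Σ over the event: 1·1/5 + 4·1/5 = 1.
E[X | X ≤ 9] = (1) / (2/5) = 5/2.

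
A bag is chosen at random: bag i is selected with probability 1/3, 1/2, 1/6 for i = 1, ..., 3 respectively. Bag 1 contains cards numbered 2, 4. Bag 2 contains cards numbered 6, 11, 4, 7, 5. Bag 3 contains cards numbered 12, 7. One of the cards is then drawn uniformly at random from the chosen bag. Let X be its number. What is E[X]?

E[X | bag 1] = (2+4)/2 = 3.
E[X | bag 2] = (6+11+4+7+5)/5 = 33/5.
E[X | bag 3] = (12+7)/2 = 19/2.
E[X] = (1/3)·(3) + (1/2)·(33/5) + (1/6)·(19/2) = 353/60.

353/60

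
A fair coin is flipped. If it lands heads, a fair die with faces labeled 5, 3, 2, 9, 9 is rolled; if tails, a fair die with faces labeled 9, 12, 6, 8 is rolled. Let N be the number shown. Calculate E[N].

E[N | heads] = (5+3+2+9+9)/5 = 28/5.
E[N | tails] = (9+12+6+8)/4 = 35/4.
By the law of total expectation,
E[N] = (1/2)·(28/5) + (1/2)·(35/4) = 287/40.

287/40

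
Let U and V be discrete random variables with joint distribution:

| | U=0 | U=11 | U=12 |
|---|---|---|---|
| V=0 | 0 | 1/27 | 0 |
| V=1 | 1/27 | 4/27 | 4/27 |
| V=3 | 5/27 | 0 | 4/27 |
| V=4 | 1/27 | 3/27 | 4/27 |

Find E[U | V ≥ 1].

P(V ≥ 1) = 26/27.
Σ U·P over the event = 0·(1/27) + 0·(5/27) + 0·(1/27) + 11·(4/27) + 11·(3/27) + 12·(4/27) + 12·(4/27) + 12·(4/27) = 221/27.
E[U | V ≥ 1] = (221/27) / (26/27) = 17/2.

17/2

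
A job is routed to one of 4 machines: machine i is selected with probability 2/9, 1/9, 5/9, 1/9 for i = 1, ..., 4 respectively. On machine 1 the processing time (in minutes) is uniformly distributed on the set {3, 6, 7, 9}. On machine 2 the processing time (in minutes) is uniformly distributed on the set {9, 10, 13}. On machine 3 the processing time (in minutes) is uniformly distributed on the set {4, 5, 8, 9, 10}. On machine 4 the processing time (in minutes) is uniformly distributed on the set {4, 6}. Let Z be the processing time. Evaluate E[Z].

E[Z | machine 1] = (3+6+7+9)/4 = 25/4.
E[Z | machine 2] = (9+10+13)/3 = 32/3.
E[Z | machine 3] = (4+5+8+9+10)/5 = 36/5.
E[Z | machine 4] = (4+6)/2 = 5.
E[Z] = (2/9)·(25/4) + (1/9)·(32/3) + (5/9)·(36/5) + (1/9)·(5) = 385/54.

385/54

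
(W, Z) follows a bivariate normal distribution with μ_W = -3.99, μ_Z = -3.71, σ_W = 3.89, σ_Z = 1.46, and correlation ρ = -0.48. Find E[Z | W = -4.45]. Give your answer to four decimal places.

For a bivariate normal, E[Z | W=x] = μ_Z + ρ·(σ_Z/σ_W)·(x − μ_W).
E[Z | W=-4.45] = -3.71 + (-0.48)·(1.46/3.89)·(-4.45 − (-3.99)) = -3.71 + (-0.18015)·(-0.46) = -3.6271.

-3.6271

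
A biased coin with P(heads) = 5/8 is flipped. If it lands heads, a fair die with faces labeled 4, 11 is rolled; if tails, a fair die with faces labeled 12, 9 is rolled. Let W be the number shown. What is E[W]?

69/8

E[W | heads] = (4+11)/2 = 15/2.
E[W | tails] = (12+9)/2 = 21/2.
E[W] = (5/8)·(15/2) + (3/8)·(21/2) = 69/8.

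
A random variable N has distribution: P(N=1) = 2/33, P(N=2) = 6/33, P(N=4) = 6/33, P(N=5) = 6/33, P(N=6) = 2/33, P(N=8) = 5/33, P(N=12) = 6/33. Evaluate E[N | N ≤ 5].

17/5

P(N ≤ 5) = 20/33.
Σ over the event: 1·2/33 + 2·2/11 + 4·2/11 + 5·2/11 = 68/33.
E[N | N ≤ 5] = (68/33) / (20/33) = 17/5.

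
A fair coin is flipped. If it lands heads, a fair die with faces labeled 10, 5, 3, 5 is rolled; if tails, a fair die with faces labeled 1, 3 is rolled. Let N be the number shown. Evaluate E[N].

E[N | heads] = (10+5+3+5)/4 = 23/4.
E[N | tails] = (1+3)/2 = 2.
E[N] = (1/2)·(23/4) + (1/2)·(2) = 31/8.

31/8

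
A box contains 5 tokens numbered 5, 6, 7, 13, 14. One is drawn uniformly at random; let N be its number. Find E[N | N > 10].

P(N > 10) = 2/5.
Σ over the event: 13·1/5 + 14·1/5 = 27/5.
E[N | N > 10] = (27/5) / (2/5) = 27/2.

27/2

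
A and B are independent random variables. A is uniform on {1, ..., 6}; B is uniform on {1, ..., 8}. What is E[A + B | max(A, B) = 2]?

P(max(A, B) = 2) = 1/16.
Summing (A+B)·P(x,y) over outcomes with max(A, B) = 2 gives 5/24.
E[A + B | max(A, B) = 2] = (5/24) / (1/16) = 10/3.

10/3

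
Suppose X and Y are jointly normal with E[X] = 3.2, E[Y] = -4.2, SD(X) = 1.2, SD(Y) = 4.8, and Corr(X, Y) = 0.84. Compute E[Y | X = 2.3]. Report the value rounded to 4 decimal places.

-7.2240

For a bivariate normal, E[Y | X=x] = μ_Y + ρ·(σ_Y/σ_X)·(x − μ_X).
E[Y | X=2.3] = -4.2 + (0.84)·(4.8/1.2)·(2.3 − (3.2)) = -4.2 + (3.36)·(-0.9) = -7.2240.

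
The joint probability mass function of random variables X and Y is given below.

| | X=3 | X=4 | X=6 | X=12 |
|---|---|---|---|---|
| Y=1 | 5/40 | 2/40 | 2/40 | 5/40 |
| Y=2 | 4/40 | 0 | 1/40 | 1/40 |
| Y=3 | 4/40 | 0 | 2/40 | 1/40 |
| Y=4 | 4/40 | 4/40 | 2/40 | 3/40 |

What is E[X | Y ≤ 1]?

95/14

P(Y ≤ 1) = 7/20.
Σ X·P over the event = 3·(5/40) + 4·(2/40) + 6·(2/40) + 12·(5/40) = 19/8.
E[X | Y ≤ 1] = (19/8) / (7/20) = 95/14.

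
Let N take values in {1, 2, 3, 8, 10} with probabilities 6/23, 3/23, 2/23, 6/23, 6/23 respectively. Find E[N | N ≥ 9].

P(N ≥ 9) = 6/23.
Σ over the event: 10·6/23 = 60/23.
E[N | N ≥ 9] = (60/23) / (6/23) = 10.

10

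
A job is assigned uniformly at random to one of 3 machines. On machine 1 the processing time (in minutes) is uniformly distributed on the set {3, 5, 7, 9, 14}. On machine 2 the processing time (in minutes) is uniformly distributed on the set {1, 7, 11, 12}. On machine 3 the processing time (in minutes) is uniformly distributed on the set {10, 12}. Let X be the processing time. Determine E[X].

527/60

E[X | machine 1] = (3+5+7+9+14)/5 = 38/5.
E[X | machine 2] = (1+7+11+12)/4 = 31/4.
E[X | machine 3] = (10+12)/2 = 11.
By the law of total expectation,
E[X] = (1/3)·(38/5) + (1/3)·(31/4) + (1/3)·(11) = 527/60.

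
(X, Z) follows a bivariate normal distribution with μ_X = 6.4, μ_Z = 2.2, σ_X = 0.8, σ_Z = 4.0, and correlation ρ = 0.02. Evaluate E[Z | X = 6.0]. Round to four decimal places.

2.1600

For a bivariate normal, E[Z | X=x] = μ_Z + ρ·(σ_Z/σ_X)·(x − μ_X).
E[Z | X=6.0] = 2.2 + (0.02)·(4.0/0.8)·(6.0 − (6.4)) = 2.2 + (0.1)·(-0.4) = 2.1600.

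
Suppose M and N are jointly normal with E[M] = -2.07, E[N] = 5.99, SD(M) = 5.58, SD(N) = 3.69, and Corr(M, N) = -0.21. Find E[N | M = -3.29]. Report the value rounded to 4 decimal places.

The regression of N on M has slope ρ·σ_N/σ_M and passes through (μ_M, μ_N).
E[N | M=-3.29] = 5.99 + (-0.21)·(3.69/5.58)·(-3.29 − (-2.07)) = 5.99 + (-0.13887)·(-1.22) = 6.1594.

6.1594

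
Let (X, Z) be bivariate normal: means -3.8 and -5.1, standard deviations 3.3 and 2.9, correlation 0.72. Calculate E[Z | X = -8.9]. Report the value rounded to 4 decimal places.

E[Z | X=x] = μ_Z + ρ(σ_Z/σ_X)(x − μ_X) for jointly normal variables.
E[Z | X=-8.9] = -5.1 + (0.72)·(2.9/3.3)·(-8.9 − (-3.8)) = -5.1 + (0.63273)·(-5.1) = -8.3269.

-8.3269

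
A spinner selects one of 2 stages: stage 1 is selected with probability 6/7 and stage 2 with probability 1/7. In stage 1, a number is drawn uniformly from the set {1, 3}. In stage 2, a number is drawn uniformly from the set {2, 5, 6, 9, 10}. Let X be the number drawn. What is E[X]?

E[X | stage 1] = (1+3)/2 = 2.
E[X | stage 2] = (2+5+6+9+10)/5 = 32/5.
By the law of total expectation,
E[X] = (6/7)·(2) + (1/7)·(32/5) = 92/35.

92/35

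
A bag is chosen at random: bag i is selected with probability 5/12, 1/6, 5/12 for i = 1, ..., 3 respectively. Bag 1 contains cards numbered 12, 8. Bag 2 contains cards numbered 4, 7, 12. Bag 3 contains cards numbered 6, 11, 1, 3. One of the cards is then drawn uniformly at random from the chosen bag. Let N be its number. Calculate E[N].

1099/144

E[N | bag 1] = (12+8)/2 = 10.
E[N | bag 2] = (4+7+12)/3 = 23/3.
E[N | bag 3] = (6+11+1+3)/4 = 21/4.
E[N] = (5/12)·(10) + (1/6)·(23/3) + (5/12)·(21/4) = 1099/144.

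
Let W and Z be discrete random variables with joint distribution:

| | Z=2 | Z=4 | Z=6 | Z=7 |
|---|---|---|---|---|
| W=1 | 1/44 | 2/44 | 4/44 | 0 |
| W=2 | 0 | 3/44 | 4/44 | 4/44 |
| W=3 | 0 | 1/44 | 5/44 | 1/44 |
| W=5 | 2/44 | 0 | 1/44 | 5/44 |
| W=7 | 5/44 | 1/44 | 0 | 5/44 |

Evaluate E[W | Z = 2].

P(Z = 2) = 2/11.
Σ W·P over the event = 1·(1/44) + 5·(2/44) + 7·(5/44) = 23/22.
E[W | Z = 2] = (23/22) / (2/11) = 23/4.

23/4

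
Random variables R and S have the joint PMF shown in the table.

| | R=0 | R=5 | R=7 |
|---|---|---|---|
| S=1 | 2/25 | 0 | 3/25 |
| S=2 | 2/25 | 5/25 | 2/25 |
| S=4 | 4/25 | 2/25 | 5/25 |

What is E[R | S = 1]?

P(S = 1) = 1/5.
Σ R·P over the event = 0·(2/25) + 7·(3/25) = 21/25.
E[R | S = 1] = (21/25) / (1/5) = 21/5.

21/5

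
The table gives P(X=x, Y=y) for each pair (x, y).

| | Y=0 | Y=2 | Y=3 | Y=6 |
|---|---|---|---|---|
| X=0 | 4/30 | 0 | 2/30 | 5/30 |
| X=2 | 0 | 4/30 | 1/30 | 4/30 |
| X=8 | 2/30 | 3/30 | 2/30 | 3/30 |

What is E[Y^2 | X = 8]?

P(X = 8) = 1/3.
Σ Y^2·P over the event = 0·(2/30) + 4·(3/30) + 9·(2/30) + 36·(3/30) = 23/5.
E[Y^2 | X = 8] = (23/5) / (1/3) = 69/5.

69/5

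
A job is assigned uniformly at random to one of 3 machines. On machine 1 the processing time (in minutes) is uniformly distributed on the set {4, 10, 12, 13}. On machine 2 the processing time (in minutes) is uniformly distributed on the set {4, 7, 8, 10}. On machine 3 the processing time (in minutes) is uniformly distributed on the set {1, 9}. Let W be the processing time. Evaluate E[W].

E[W | machine 1] = (4+10+12+13)/4 = 39/4.
E[W | machine 2] = (4+7+8+10)/4 = 29/4.
E[W | machine 3] = (1+9)/2 = 5.
By the law of total expectation,
E[W] = (1/3)·(39/4) + (1/3)·(29/4) + (1/3)·(5) = 22/3.

22/3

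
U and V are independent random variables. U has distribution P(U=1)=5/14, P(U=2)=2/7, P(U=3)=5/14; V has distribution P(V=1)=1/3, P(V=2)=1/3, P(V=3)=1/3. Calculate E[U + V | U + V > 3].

P(U + V > 3) = 2/3.
Summing (U+V)·P(x,y) over outcomes with U + V > 3 gives 131/42.
E[U + V | U + V > 3] = (131/42) / (2/3) = 131/28.

131/28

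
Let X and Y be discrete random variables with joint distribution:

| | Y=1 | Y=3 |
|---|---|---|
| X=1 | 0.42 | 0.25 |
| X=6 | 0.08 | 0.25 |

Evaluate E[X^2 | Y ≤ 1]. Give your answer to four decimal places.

P(Y ≤ 1) = 0.50.
Σ X^2·P over the event = 1·(0.42) + 36·(0.08) = 3.30.
E[X^2 | Y ≤ 1] = (3.30) / (0.50) = 6.6000.

6.6000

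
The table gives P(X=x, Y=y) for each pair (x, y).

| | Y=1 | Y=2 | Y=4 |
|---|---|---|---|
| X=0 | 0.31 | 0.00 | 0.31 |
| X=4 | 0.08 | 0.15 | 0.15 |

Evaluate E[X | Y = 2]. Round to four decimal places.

4.0000

P(Y = 2) = 0.15.
Σ X·P over the event = 4·(0.15) = 0.60.
E[X | Y = 2] = (0.60) / (0.15) = 4.0000.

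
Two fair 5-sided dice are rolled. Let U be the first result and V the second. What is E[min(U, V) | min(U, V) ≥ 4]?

17/4

Outcomes with min(U, V) ≥ 4: (4,4), (4,5), (5,4), (5,5), each with probability 1/25.
E[min(U, V) | min(U, V) ≥ 4] = (4 + 4 + 4 + 5) / 4 = 17/4.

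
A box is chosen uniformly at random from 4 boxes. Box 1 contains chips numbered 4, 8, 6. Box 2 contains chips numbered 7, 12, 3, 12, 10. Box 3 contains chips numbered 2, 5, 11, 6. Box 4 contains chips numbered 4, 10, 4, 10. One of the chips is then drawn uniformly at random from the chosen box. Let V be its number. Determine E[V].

E[V | box 1] = (4+8+6)/3 = 6.
E[V | box 2] = (7+12+3+12+10)/5 = 44/5.
E[V | box 3] = (2+5+11+6)/4 = 6.
E[V | box 4] = (4+10+4+10)/4 = 7.
By the law of total expectation,
E[V] = (1/4)·(6) + (1/4)·(44/5) + (1/4)·(6) + (1/4)·(7) = 139/20.

139/20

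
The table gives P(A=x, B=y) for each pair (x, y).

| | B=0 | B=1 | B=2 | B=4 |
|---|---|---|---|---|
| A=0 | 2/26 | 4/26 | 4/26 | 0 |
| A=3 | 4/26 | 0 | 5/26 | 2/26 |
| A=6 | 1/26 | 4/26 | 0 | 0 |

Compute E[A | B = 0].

18/7

P(B = 0) = 7/26.
Σ A·P over the event = 0·(2/26) + 3·(4/26) + 6·(1/26) = 9/13.
E[A | B = 0] = (9/13) / (7/26) = 18/7.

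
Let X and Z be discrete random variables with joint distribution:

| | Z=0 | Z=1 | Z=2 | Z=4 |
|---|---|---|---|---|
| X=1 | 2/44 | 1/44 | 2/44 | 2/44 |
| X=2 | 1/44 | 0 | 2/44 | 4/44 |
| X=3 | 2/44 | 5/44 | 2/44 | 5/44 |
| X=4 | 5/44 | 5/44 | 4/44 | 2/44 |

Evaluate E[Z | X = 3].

P(X = 3) = 7/22.
Σ Z·P over the event = 0·(2/44) + 1·(5/44) + 2·(2/44) + 4·(5/44) = 29/44.
E[Z | X = 3] = (29/44) / (7/22) = 29/14.

29/14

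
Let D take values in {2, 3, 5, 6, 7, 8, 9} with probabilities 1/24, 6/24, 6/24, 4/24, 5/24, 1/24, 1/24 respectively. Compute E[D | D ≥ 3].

P(D ≥ 3) = 23/24.
Σ over the event: 3·1/4 + 5·1/4 + 6·1/6 + 7·5/24 + 8·1/24 + 9·1/24 = 31/6.
E[D | D ≥ 3] = (31/6) / (23/24) = 124/23.

124/23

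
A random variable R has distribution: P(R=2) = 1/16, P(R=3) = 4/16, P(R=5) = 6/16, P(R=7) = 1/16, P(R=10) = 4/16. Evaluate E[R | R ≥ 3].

89/15

P(R ≥ 3) = 15/16.
Σ over the event: 3·1/4 + 5·3/8 + 7·1/16 + 10·1/4 = 89/16.
E[R | R ≥ 3] = (89/16) / (15/16) = 89/15.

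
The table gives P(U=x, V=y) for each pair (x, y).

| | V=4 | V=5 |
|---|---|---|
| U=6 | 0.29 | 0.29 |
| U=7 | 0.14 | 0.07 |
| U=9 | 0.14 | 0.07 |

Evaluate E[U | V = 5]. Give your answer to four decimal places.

6.6512

P(V = 5) = 0.43.
Σ U·P over the event = 6·(0.29) + 7·(0.07) + 9·(0.07) = 2.86.
E[U | V = 5] = (2.86) / (0.43) = 6.6512.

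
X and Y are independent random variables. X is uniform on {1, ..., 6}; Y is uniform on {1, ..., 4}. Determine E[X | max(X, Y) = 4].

22/7

Outcomes with max(X, Y) = 4: (1,4), (2,4), (3,4), (4,1), (4,2), (4,3), (4,4), each with probability 1/24.
E[X | max(X, Y) = 4] = (1 + 2 + 3 + 4 + 4 + 4 + 4) / 7 = 22/7.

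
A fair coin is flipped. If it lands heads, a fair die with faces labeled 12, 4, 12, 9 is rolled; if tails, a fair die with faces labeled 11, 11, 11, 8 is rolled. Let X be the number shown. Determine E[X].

E[X | heads] = (12+4+12+9)/4 = 37/4.
E[X | tails] = (11+11+11+8)/4 = 41/4.
E[X] = (1/2)·(37/4) + (1/2)·(41/4) = 39/4.

39/4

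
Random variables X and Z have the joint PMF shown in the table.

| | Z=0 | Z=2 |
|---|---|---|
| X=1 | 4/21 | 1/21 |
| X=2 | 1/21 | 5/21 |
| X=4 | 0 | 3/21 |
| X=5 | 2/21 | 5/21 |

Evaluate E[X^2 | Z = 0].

P(Z = 0) = 1/3.
Σ X^2·P over the event = 1·(4/21) + 4·(1/21) + 25·(2/21) = 58/21.
E[X^2 | Z = 0] = (58/21) / (1/3) = 58/7.

58/7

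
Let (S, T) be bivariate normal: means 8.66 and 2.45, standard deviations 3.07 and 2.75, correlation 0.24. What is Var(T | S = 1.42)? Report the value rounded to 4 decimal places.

For a bivariate normal, Var(T | S=x) = σ_T²(1 − ρ²).
Var(T | S=1.42) = (2.75)²·(1 − (0.24)²) = 7.5625·0.9424 = 7.1269.

7.1269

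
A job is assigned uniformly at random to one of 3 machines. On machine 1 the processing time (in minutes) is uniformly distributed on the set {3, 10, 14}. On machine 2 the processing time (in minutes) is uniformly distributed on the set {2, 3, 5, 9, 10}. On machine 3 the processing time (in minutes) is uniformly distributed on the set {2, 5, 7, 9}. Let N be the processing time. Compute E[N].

137/20

E[N | machine 1] = (3+10+14)/3 = 9.
E[N | machine 2] = (2+3+5+9+10)/5 = 29/5.
E[N | machine 3] = (2+5+7+9)/4 = 23/4.
E[N] = (1/3)·(9) + (1/3)·(29/5) + (1/3)·(23/4) = 137/20.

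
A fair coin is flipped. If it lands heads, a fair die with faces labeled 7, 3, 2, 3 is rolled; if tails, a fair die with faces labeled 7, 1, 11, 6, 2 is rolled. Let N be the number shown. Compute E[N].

E[N | heads] = (7+3+2+3)/4 = 15/4.
E[N | tails] = (7+1+11+6+2)/5 = 27/5.
By the law of total expectation,
E[N] = (1/2)·(15/4) + (1/2)·(27/5) = 183/40.

183/40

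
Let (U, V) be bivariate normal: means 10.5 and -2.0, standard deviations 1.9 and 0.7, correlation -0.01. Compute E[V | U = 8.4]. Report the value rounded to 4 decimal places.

-1.9923

The regression of V on U has slope ρ·σ_V/σ_U and passes through (μ_U, μ_V).
E[V | U=8.4] = -2.0 + (-0.01)·(0.7/1.9)·(8.4 − (10.5)) = -2.0 + (-0.0036842)·(-2.1) = -1.9923.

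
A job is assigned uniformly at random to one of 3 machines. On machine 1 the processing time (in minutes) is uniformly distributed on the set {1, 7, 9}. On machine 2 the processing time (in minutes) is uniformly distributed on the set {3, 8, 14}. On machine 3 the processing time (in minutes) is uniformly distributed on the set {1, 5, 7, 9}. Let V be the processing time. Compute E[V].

E[V | machine 1] = (1+7+9)/3 = 17/3.
E[V | machine 2] = (3+8+14)/3 = 25/3.
E[V | machine 3] = (1+5+7+9)/4 = 11/2.
By the law of total expectation,
E[V] = (1/3)·(17/3) + (1/3)·(25/3) + (1/3)·(11/2) = 13/2.

13/2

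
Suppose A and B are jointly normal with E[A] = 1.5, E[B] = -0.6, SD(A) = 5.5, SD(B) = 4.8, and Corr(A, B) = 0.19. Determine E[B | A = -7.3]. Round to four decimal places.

-2.0592

The regression of B on A has slope ρ·σ_B/σ_A and passes through (μ_A, μ_B).
E[B | A=-7.3] = -0.6 + (0.19)·(4.8/5.5)·(-7.3 − (1.5)) = -0.6 + (0.16582)·(-8.8) = -2.0592.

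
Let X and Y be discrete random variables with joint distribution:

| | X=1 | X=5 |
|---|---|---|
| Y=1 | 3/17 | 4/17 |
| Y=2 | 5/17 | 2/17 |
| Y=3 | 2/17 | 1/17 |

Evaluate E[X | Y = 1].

23/7

P(Y = 1) = 7/17.
Σ X·P over the event = 1·(3/17) + 5·(4/17) = 23/17.
E[X | Y = 1] = (23/17) / (7/17) = 23/7.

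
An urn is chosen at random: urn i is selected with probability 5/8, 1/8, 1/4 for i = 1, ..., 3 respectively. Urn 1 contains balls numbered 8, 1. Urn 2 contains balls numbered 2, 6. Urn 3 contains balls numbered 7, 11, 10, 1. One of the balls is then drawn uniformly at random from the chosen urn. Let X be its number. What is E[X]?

E[X | urn 1] = (8+1)/2 = 9/2.
E[X | urn 2] = (2+6)/2 = 4.
E[X | urn 3] = (7+11+10+1)/4 = 29/4.
E[X] = (5/8)·(9/2) + (1/8)·(4) + (1/4)·(29/4) = 41/8.

41/8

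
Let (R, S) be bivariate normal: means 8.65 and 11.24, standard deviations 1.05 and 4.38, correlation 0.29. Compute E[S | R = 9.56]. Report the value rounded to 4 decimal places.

For a bivariate normal, E[S | R=x] = μ_S + ρ·(σ_S/σ_R)·(x − μ_R).
E[S | R=9.56] = 11.24 + (0.29)·(4.38/1.05)·(9.56 − (8.65)) = 11.24 + (1.2097)·(0.91) = 12.3408.

12.3408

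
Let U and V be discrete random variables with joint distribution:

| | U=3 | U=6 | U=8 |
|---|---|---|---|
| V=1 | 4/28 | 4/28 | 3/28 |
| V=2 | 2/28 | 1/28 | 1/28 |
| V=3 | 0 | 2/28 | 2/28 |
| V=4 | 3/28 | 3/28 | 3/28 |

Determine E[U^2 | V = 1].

P(V = 1) = 11/28.
Σ U^2·P over the event = 9·(4/28) + 36·(4/28) + 64·(3/28) = 93/7.
E[U^2 | V = 1] = (93/7) / (11/28) = 372/11.

372/11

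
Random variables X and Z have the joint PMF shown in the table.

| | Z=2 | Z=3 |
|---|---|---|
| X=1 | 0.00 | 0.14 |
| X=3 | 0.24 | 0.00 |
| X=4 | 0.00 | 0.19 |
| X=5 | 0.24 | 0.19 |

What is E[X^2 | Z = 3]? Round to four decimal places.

15.2500

P(Z = 3) = 0.52.
Σ X^2·P over the event = 1·(0.14) + 16·(0.19) + 25·(0.19) = 7.93.
E[X^2 | Z = 3] = (7.93) / (0.52) = 15.2500.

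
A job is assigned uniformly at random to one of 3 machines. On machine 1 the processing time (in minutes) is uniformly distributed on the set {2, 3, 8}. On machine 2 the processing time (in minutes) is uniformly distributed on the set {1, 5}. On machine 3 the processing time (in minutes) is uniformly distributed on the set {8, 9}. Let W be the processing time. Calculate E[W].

95/18

E[W | machine 1] = (2+3+8)/3 = 13/3.
E[W | machine 2] = (1+5)/2 = 3.
E[W | machine 3] = (8+9)/2 = 17/2.
By the law of total expectation,
E[W] = (1/3)·(13/3) + (1/3)·(3) + (1/3)·(17/2) = 95/18.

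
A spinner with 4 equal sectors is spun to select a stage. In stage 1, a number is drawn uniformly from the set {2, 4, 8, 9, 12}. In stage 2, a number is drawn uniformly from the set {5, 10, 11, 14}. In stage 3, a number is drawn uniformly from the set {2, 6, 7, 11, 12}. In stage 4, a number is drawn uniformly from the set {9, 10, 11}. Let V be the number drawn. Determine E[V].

E[V | stage 1] = (2+4+8+9+12)/5 = 7.
E[V | stage 2] = (5+10+11+14)/4 = 10.
E[V | stage 3] = (2+6+7+11+12)/5 = 38/5.
E[V | stage 4] = (9+10+11)/3 = 10.
E[V] = (1/4)·(7) + (1/4)·(10) + (1/4)·(38/5) + (1/4)·(10) = 173/20.

173/20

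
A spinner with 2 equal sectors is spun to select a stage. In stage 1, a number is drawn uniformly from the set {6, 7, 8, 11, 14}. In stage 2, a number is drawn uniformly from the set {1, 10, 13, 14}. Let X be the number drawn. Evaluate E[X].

187/20

E[X | stage 1] = (6+7+8+11+14)/5 = 46/5.
E[X | stage 2] = (1+10+13+14)/4 = 19/2.
E[X] = (1/2)·(46/5) + (1/2)·(19/2) = 187/20.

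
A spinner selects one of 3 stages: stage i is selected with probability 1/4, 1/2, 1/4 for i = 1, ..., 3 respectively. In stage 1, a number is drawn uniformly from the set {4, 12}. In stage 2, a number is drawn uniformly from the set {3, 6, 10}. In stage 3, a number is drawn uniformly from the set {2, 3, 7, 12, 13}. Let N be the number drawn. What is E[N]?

421/60

E[N | stage 1] = (4+12)/2 = 8.
E[N | stage 2] = (3+6+10)/3 = 19/3.
E[N | stage 3] = (2+3+7+12+13)/5 = 37/5.
E[N] = (1/4)·(8) + (1/2)·(19/3) + (1/4)·(37/5) = 421/60.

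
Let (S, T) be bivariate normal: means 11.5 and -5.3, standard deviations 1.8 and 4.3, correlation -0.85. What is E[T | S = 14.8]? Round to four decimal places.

E[T | S=x] = μ_T + ρ(σ_T/σ_S)(x − μ_S) for jointly normal variables.
E[T | S=14.8] = -5.3 + (-0.85)·(4.3/1.8)·(14.8 − (11.5)) = -5.3 + (-2.03056)·(3.3) = -12.0008.

-12.0008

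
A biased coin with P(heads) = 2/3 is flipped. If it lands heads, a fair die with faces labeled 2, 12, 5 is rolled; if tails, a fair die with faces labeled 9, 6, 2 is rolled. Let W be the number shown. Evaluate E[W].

55/9

E[W | heads] = (2+12+5)/3 = 19/3.
E[W | tails] = (9+6+2)/3 = 17/3.
E[W] = (2/3)·(19/3) + (1/3)·(17/3) = 55/9.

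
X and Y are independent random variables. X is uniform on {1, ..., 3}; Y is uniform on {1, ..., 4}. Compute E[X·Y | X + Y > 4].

15/2

Outcomes with X + Y > 4: (1,4), (2,3), (2,4), (3,2), (3,3), (3,4), each with probability 1/12.
E[X·Y | X + Y > 4] = (4 + 6 + 8 + 6 + 9 + 12) / 6 = 15/2.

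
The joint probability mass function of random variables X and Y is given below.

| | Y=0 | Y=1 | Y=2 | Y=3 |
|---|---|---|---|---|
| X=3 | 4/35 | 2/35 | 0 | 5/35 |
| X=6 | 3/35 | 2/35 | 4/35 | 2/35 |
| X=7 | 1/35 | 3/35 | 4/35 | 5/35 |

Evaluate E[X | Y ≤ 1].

76/15

P(Y ≤ 1) = 3/7.
Σ X·P over the event = 3·(4/35) + 3·(2/35) + 6·(3/35) + 6·(2/35) + 7·(1/35) + 7·(3/35) = 76/35.
E[X | Y ≤ 1] = (76/35) / (3/7) = 76/15.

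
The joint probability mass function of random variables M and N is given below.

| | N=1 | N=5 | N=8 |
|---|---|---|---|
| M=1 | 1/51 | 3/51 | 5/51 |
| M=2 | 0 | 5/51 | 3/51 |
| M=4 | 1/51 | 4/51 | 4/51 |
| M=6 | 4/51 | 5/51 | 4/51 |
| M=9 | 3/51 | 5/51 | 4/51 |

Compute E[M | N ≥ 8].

87/20

P(N ≥ 8) = 20/51.
Σ M·P over the event = 1·(5/51) + 2·(3/51) + 4·(4/51) + 6·(4/51) + 9·(4/51) = 29/17.
E[M | N ≥ 8] = (29/17) / (20/51) = 87/20.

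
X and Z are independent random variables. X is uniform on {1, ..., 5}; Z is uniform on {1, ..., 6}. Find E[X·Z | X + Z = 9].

Outcomes with X + Z = 9: (3,6), (4,5), (5,4), each with probability 1/30.
E[X·Z | X + Z = 9] = (18 + 20 + 20) / 3 = 58/3.

58/3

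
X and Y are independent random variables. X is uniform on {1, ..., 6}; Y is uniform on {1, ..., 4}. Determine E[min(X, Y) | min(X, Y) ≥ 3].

27/8

Outcomes with min(X, Y) ≥ 3: (3,3), (3,4), (4,3), (4,4), (5,3), (5,4), (6,3), (6,4), each with probability 1/24.
E[min(X, Y) | min(X, Y) ≥ 3] = (3 + 3 + 3 + 4 + 3 + 4 + 3 + 4) / 8 = 27/8.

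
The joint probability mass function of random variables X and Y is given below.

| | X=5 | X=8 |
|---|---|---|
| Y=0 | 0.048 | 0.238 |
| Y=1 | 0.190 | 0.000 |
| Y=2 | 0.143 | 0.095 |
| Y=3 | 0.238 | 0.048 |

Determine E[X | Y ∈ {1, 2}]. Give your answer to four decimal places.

5.6659

P(Y ∈ {1, 2}) = 0.428.
Σ X·P over the event = 5·(0.190) + 5·(0.143) + 8·(0.095) = 2.425.
E[X | Y ∈ {1, 2}] = (2.425) / (0.428) = 5.6659.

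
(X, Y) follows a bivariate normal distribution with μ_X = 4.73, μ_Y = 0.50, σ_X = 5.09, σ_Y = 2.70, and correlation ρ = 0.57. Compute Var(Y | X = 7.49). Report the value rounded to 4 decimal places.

4.9215

Var(Y | X=x) = (1 − ρ²)·σ_Y².
Var(Y | X=7.49) = (2.70)²·(1 − (0.57)²) = 7.29·0.6751 = 4.9215.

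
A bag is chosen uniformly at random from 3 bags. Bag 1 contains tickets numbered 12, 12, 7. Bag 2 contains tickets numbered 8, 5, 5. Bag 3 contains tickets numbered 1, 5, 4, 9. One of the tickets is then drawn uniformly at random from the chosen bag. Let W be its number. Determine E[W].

E[W | bag 1] = (12+12+7)/3 = 31/3.
E[W | bag 2] = (8+5+5)/3 = 6.
E[W | bag 3] = (1+5+4+9)/4 = 19/4.
E[W] = (1/3)·(31/3) + (1/3)·(6) + (1/3)·(19/4) = 253/36.

253/36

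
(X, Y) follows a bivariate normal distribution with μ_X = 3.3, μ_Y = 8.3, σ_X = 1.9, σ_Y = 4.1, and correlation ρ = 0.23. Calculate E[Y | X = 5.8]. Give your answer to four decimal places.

9.5408

For a bivariate normal, E[Y | X=x] = μ_Y + ρ·(σ_Y/σ_X)·(x − μ_X).
E[Y | X=5.8] = 8.3 + (0.23)·(4.1/1.9)·(5.8 − (3.3)) = 8.3 + (0.49632)·(2.5) = 9.5408.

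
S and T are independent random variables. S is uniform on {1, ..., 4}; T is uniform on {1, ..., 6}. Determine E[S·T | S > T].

35/6

P(S > T) = 1/4.
Summing ST·P(x,y) over outcomes with S > T gives 35/24.
E[S·T | S > T] = (35/24) / (1/4) = 35/6.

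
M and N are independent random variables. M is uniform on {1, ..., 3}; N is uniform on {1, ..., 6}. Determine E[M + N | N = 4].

P(N = 4) = 1/6.
Summing (M+N)·P(x,y) over outcomes with N = 4 gives 1.
E[M + N | N = 4] = (1) / (1/6) = 6.

6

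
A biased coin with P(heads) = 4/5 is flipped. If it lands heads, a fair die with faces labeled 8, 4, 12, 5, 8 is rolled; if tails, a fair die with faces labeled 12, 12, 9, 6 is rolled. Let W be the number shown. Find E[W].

E[W | heads] = (8+4+12+5+8)/5 = 37/5.
E[W | tails] = (12+12+9+6)/4 = 39/4.
By the law of total expectation,
E[W] = (4/5)·(37/5) + (1/5)·(39/4) = 787/100.

787/100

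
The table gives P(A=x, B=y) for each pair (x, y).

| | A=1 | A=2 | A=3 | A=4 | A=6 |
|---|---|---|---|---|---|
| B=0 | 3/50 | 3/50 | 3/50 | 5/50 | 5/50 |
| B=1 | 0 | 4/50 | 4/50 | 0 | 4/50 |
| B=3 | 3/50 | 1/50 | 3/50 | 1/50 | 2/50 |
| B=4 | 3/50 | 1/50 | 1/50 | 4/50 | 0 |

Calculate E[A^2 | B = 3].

P(B = 3) = 1/5.
Σ A^2·P over the event = 1·(3/50) + 4·(1/50) + 9·(3/50) + 16·(1/50) + 36·(2/50) = 61/25.
E[A^2 | B = 3] = (61/25) / (1/5) = 61/5.

61/5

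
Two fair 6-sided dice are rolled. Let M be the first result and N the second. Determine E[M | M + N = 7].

7/2

Outcomes with M + N = 7: (1,6), (2,5), (3,4), (4,3), (5,2), (6,1), each with probability 1/36.
E[M | M + N = 7] = (1 + 2 + 3 + 4 + 5 + 6) / 6 = 7/2.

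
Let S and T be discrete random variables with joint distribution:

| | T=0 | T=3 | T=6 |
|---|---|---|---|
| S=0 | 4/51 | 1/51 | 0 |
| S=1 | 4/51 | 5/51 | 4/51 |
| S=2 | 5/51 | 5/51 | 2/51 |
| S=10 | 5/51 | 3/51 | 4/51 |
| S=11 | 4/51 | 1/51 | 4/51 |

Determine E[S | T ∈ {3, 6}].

148/29

P(T ∈ {3, 6}) = 29/51.
Summing S·P(S=x,T=y) over the conditioning event gives 148/51.
E[S | T ∈ {3, 6}] = (148/51) / (29/51) = 148/29.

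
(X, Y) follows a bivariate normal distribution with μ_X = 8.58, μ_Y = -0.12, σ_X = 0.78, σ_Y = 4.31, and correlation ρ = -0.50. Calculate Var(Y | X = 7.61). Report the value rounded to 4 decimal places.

The conditional variance in a bivariate normal is σ_Y²(1 − ρ²), independent of x.
Var(Y | X=7.61) = (4.31)²·(1 − (-0.50)²) = 18.5761·0.75 = 13.9321.

13.9321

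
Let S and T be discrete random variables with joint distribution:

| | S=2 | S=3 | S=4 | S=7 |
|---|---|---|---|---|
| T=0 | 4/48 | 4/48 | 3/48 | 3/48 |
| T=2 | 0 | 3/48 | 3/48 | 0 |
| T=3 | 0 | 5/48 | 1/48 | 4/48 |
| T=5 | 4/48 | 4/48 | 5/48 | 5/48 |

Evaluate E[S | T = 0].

53/14

P(T = 0) = 7/24.
Summing S·P(S=x,T=y) over the conditioning event gives 53/48.
E[S | T = 0] = (53/48) / (7/24) = 53/14.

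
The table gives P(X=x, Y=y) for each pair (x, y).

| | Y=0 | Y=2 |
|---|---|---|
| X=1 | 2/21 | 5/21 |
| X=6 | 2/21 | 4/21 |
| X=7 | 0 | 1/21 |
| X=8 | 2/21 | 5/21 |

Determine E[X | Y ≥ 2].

P(Y ≥ 2) = 5/7.
Σ X·P over the event = 1·(5/21) + 6·(4/21) + 7·(1/21) + 8·(5/21) = 76/21.
E[X | Y ≥ 2] = (76/21) / (5/7) = 76/15.

76/15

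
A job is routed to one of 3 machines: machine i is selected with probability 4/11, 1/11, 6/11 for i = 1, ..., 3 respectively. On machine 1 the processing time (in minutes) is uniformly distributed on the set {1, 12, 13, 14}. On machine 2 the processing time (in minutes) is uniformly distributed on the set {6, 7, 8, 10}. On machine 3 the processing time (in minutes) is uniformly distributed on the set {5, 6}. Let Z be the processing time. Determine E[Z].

E[Z | machine 1] = (1+12+13+14)/4 = 10.
E[Z | machine 2] = (6+7+8+10)/4 = 31/4.
E[Z | machine 3] = (5+6)/2 = 11/2.
E[Z] = (4/11)·(10) + (1/11)·(31/4) + (6/11)·(11/2) = 323/44.

323/44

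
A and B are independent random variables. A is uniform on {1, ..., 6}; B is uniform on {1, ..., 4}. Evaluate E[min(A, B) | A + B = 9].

7/2

Outcomes with A + B = 9: (5,4), (6,3), each with probability 1/24.
E[min(A, B) | A + B = 9] = (4 + 3) / 2 = 7/2.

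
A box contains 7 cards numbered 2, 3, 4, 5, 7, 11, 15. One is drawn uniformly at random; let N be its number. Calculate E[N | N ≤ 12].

P(N ≤ 12) = 6/7.
Σ over the event: 2·1/7 + 3·1/7 + 4·1/7 + 5·1/7 + 7·1/7 + 11·1/7 = 32/7.
E[N | N ≤ 12] = (32/7) / (6/7) = 16/3.

16/3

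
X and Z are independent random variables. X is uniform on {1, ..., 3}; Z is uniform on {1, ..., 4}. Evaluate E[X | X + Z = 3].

3/2

P(X + Z = 3) = 1/6.
Summing X·P(x,y) over outcomes with X + Z = 3 gives 1/4.
E[X | X + Z = 3] = (1/4) / (1/6) = 3/2.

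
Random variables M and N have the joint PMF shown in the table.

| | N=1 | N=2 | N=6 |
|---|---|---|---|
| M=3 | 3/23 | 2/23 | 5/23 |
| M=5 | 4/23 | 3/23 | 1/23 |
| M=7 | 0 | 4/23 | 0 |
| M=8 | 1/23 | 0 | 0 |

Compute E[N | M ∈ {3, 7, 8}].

46/15

P(M ∈ {3, 7, 8}) = 15/23.
Σ N·P over the event = 1·(3/23) + 2·(2/23) + 6·(5/23) + 2·(4/23) + 1·(1/23) = 2.
E[N | M ∈ {3, 7, 8}] = (2) / (15/23) = 46/15.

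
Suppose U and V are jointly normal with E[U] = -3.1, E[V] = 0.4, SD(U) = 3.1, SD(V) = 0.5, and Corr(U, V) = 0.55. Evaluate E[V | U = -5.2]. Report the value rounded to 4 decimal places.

0.2137

E[V | U=x] = μ_V + ρ(σ_V/σ_U)(x − μ_U) for jointly normal variables.
E[V | U=-5.2] = 0.4 + (0.55)·(0.5/3.1)·(-5.2 − (-3.1)) = 0.4 + (0.08871)·(-2.1) = 0.2137.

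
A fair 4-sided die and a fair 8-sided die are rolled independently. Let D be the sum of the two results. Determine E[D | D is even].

P(D is even) = 1/2.
Σ over the event: 2·1/32 + 4·3/32 + 6·1/8 + 8·1/8 + 10·3/32 + 12·1/32 = 7/2.
E[D | D is even] = (7/2) / (1/2) = 7.

7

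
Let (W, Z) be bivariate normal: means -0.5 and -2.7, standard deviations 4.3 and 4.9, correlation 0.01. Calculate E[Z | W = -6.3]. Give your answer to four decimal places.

-2.7661

E[Z | W=x] = μ_Z + ρ(σ_Z/σ_W)(x − μ_W) for jointly normal variables.
E[Z | W=-6.3] = -2.7 + (0.01)·(4.9/4.3)·(-6.3 − (-0.5)) = -2.7 + (0.011395)·(-5.8) = -2.7661.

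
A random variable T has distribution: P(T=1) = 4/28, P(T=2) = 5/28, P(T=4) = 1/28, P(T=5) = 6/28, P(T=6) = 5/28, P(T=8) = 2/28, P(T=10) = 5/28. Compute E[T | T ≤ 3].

14/9

P(T ≤ 3) = 9/28.
Σ over the event: 1·1/7 + 2·5/28 = 1/2.
E[T | T ≤ 3] = (1/2) / (9/28) = 14/9.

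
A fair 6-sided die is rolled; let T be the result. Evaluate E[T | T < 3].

Given T < 3, T is equally likely to be any of {1, 2}.
E[T | T < 3] = (1 + 2) / 2 = 3/2.

3/2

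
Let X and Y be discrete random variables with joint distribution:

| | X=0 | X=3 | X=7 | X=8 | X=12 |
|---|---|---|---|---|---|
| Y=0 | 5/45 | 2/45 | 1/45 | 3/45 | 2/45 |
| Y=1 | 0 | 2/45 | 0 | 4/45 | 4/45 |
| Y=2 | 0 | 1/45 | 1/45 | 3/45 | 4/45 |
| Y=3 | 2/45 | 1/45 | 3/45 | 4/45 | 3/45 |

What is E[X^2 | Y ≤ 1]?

P(Y ≤ 1) = 23/45.
Σ X^2·P over the event = 0·(5/45) + 9·(2/45) + 9·(2/45) + 49·(1/45) + 64·(3/45) + 64·(4/45) + 144·(2/45) + 144·(4/45) = 1397/45.
E[X^2 | Y ≤ 1] = (1397/45) / (23/45) = 1397/23.

1397/23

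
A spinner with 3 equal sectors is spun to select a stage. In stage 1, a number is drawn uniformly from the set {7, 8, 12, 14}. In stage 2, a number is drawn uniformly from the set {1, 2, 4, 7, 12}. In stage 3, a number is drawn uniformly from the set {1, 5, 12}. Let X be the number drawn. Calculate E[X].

E[X | stage 1] = (7+8+12+14)/4 = 41/4.
E[X | stage 2] = (1+2+4+7+12)/5 = 26/5.
E[X | stage 3] = (1+5+12)/3 = 6.
E[X] = (1/3)·(41/4) + (1/3)·(26/5) + (1/3)·(6) = 143/20.

143/20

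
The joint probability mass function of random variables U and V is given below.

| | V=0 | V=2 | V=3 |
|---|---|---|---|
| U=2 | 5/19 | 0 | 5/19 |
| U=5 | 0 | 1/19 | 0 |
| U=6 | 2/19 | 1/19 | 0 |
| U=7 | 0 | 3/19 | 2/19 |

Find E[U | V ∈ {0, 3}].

P(V ∈ {0, 3}) = 14/19.
Σ U·P over the event = 2·(5/19) + 2·(5/19) + 6·(2/19) + 7·(2/19) = 46/19.
E[U | V ∈ {0, 3}] = (46/19) / (14/19) = 23/7.

23/7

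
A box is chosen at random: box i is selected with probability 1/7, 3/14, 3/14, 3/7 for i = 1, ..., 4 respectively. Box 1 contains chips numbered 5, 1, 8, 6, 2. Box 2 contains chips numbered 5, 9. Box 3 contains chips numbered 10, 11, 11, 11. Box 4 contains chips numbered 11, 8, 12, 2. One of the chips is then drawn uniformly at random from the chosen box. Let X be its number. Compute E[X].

2231/280

E[X | box 1] = (5+1+8+6+2)/5 = 22/5.
E[X | box 2] = (5+9)/2 = 7.
E[X | box 3] = (10+11+11+11)/4 = 43/4.
E[X | box 4] = (11+8+12+2)/4 = 33/4.
E[X] = (1/7)·(22/5) + (3/14)·(7) + (3/14)·(43/4) + (3/7)·(33/4) = 2231/280.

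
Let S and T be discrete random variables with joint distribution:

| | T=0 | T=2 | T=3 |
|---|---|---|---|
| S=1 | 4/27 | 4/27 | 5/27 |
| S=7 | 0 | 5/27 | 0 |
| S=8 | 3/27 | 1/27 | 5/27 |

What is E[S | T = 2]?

47/10

P(T = 2) = 10/27.
Σ S·P over the event = 1·(4/27) + 7·(5/27) + 8·(1/27) = 47/27.
E[S | T = 2] = (47/27) / (10/27) = 47/10.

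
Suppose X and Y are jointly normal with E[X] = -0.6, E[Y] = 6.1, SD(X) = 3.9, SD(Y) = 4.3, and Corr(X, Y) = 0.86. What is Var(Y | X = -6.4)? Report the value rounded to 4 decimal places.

Var(Y | X=x) = (1 − ρ²)·σ_Y².
Var(Y | X=-6.4) = (4.3)²·(1 − (0.86)²) = 18.49·0.2604 = 4.8148.

4.8148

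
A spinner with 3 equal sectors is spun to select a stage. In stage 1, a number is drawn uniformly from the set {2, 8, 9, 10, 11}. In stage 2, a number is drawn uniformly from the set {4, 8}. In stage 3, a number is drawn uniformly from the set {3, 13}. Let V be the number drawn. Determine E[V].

E[V | stage 1] = (2+8+9+10+11)/5 = 8.
E[V | stage 2] = (4+8)/2 = 6.
E[V | stage 3] = (3+13)/2 = 8.
E[V] = (1/3)·(8) + (1/3)·(6) + (1/3)·(8) = 22/3.

22/3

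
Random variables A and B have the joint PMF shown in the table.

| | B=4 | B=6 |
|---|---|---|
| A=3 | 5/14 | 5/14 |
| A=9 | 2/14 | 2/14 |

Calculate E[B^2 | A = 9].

26

P(A = 9) = 2/7.
Σ B^2·P over the event = 16·(2/14) + 36·(2/14) = 52/7.
E[B^2 | A = 9] = (52/7) / (2/7) = 26.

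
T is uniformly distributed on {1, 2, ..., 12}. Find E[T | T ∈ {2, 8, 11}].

P(T ∈ {2, 8, 11}) = 1/4.
Σ over the event: 2·1/12 + 8·1/12 + 11·1/12 = 7/4.
E[T | T ∈ {2, 8, 11}] = (7/4) / (1/4) = 7.

7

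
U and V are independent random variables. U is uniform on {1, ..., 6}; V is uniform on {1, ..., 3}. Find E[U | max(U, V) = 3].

12/5

P(max(U, V) = 3) = 5/18.
Summing U·P(x,y) over outcomes with max(U, V) = 3 gives 2/3.
E[U | max(U, V) = 3] = (2/3) / (5/18) = 12/5.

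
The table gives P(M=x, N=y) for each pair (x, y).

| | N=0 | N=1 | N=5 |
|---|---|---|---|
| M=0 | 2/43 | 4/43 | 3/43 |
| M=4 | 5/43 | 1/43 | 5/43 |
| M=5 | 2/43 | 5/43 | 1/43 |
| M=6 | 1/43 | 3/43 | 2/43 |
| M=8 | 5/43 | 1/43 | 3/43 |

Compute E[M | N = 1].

55/14

P(N = 1) = 14/43.
Σ M·P over the event = 0·(4/43) + 4·(1/43) + 5·(5/43) + 6·(3/43) + 8·(1/43) = 55/43.
E[M | N = 1] = (55/43) / (14/43) = 55/14.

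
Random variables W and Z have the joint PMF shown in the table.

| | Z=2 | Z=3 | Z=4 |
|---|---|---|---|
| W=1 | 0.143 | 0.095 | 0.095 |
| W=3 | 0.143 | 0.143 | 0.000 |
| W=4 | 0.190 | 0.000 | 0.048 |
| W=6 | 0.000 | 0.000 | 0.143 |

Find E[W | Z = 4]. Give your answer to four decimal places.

4.0035

P(Z = 4) = 0.286.
Σ W·P over the event = 1·(0.095) + 4·(0.048) + 6·(0.143) = 1.145.
E[W | Z = 4] = (1.145) / (0.286) = 4.0035.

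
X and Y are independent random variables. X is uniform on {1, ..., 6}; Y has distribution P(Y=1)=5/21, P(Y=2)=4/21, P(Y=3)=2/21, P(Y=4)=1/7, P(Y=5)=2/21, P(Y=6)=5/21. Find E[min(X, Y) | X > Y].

109/55

P(X > Y) = 55/126.
Summing min(X,Y)·P(x,y) over outcomes with X > Y gives 109/126.
E[min(X, Y) | X > Y] = (109/126) / (55/126) = 109/55.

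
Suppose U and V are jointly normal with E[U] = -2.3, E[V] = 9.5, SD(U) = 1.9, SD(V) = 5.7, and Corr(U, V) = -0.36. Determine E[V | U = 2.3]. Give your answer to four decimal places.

4.5320

For a bivariate normal, E[V | U=x] = μ_V + ρ·(σ_V/σ_U)·(x − μ_U).
E[V | U=2.3] = 9.5 + (-0.36)·(5.7/1.9)·(2.3 − (-2.3)) = 9.5 + (-1.08)·(4.6) = 4.5320.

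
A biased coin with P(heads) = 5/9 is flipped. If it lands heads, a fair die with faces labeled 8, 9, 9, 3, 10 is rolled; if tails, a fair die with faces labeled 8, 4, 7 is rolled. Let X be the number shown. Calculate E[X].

E[X | heads] = (8+9+9+3+10)/5 = 39/5.
E[X | tails] = (8+4+7)/3 = 19/3.
By the law of total expectation,
E[X] = (5/9)·(39/5) + (4/9)·(19/3) = 193/27.

193/27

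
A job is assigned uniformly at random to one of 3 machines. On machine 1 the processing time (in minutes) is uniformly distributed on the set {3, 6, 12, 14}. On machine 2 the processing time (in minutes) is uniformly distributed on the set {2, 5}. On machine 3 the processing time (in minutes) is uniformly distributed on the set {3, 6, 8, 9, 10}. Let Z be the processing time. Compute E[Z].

E[Z | machine 1] = (3+6+12+14)/4 = 35/4.
E[Z | machine 2] = (2+5)/2 = 7/2.
E[Z | machine 3] = (3+6+8+9+10)/5 = 36/5.
E[Z] = (1/3)·(35/4) + (1/3)·(7/2) + (1/3)·(36/5) = 389/60.

389/60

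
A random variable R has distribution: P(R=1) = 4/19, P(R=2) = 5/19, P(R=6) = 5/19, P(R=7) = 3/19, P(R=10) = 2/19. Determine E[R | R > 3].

71/10

P(R > 3) = 10/19.
Σ over the event: 6·5/19 + 7·3/19 + 10·2/19 = 71/19.
E[R | R > 3] = (71/19) / (10/19) = 71/10.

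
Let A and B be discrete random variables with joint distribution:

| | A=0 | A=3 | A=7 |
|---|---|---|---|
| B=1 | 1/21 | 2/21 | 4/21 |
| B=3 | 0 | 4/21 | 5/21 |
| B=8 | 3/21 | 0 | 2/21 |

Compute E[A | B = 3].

47/9

P(B = 3) = 3/7.
Σ A·P over the event = 3·(4/21) + 7·(5/21) = 47/21.
E[A | B = 3] = (47/21) / (3/7) = 47/9.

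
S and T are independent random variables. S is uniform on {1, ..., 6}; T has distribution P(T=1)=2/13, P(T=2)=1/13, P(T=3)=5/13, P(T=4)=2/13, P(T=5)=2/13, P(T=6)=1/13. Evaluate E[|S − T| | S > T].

P(S > T) = 35/78.
Summing |S−T|·P(x,y) over outcomes with S > T gives 1.
E[|S − T| | S > T] = (1) / (35/78) = 78/35.

78/35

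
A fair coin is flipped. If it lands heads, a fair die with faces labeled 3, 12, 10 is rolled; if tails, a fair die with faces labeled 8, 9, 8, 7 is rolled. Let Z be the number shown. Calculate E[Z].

49/6

E[Z | heads] = (3+12+10)/3 = 25/3.
E[Z | tails] = (8+9+8+7)/4 = 8.
By the law of total expectation,
E[Z] = (1/2)·(25/3) + (1/2)·(8) = 49/6.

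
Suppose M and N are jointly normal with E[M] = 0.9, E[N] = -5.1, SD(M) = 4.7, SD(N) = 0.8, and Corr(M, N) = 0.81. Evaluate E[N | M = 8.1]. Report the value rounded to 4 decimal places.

The regression of N on M has slope ρ·σ_N/σ_M and passes through (μ_M, μ_N).
E[N | M=8.1] = -5.1 + (0.81)·(0.8/4.7)·(8.1 − (0.9)) = -5.1 + (0.13787)·(7.2) = -4.1073.

-4.1073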